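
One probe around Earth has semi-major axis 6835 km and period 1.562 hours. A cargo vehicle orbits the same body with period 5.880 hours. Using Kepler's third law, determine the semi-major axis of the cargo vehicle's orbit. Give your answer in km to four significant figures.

a₂ ≈ 16540 km

Kepler's third law: a³ ∝ T², so a₂ = a₁ (T₂/T₁)^(2/3).
T₂/T₁ = 3.764, (T₂/T₁)^(2/3) = 2.420.
a₂ = 6835 × 2.420 = 16540 km.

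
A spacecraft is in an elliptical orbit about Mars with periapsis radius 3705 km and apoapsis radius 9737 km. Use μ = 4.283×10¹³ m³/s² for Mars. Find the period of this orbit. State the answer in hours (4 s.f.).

Semi-major axis a = (r_p + r_a)/2 = (3705.0 + 9737.0)/2 = 6721.0 km = 6.721×10⁶ m.
By Kepler's third law T = 2π√(a³/μ) = 2π × 2.662×10³ = 1.673×10⁴ s.
= 4.647 hours.

T ≈ 4.647 hours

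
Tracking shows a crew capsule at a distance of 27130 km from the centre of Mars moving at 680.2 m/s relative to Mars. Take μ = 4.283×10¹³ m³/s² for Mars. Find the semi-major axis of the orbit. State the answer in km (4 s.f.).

a ≈ 15890 km

r = 2.713×10⁷ m.
Vis-viva rearranged: 1/a = 2/r − v²/μ = 7.372×10⁻⁸ − 1.080×10⁻⁸ = 6.292×10⁻⁸ m⁻¹.
a = 1.589×10⁷ m = 15894 km.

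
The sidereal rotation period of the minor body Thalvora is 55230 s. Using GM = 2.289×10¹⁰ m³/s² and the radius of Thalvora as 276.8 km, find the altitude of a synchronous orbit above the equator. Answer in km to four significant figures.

h_sync ≈ 932.5 km

A synchronous orbit has period T, so by Kepler's third law a = (μT²/4π²)^(1/3).
μT²/4π² = 2.289×10¹⁰ × (5.523×10⁴)² / 39.48 = 1.769×10¹⁸ m³.
a = 1.209×10⁶ m = 1209.3 km.
Altitude h = a − R = 1209.3 − 276.8 = 932.53 km.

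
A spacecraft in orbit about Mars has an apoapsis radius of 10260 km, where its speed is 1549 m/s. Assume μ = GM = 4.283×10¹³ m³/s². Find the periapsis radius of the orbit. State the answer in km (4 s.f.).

r_a = 1.026×10⁷ m.
Specific energy ε = v²/2 − μ/r = -2.975×10⁶ J/kg, so a = −μ/(2ε) = 7.199×10⁶ m.
The apsides satisfy r_p + r_a = 2a, so the periapsis radius is 2a − r_a = 4.138×10⁶ m = 4137.8 km.

periapsis radius ≈ 4138 km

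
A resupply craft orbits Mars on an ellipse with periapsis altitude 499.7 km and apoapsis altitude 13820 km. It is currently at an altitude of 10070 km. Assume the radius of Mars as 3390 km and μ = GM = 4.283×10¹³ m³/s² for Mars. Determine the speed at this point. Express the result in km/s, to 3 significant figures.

v ≈ 1.52 km/s

r_p = 3390 + 499.7 = 3889.7 km = 3.8897×10⁶ m.
r_a = 3390 + 13820 = 17210 km = 1.7210×10⁷ m.
r = 3390 + 10070 = 13460 km = 1.346×10⁷ m.
Semi-major axis a = (r_p + r_a)/2 = 10550 km = 1.055×10⁷ m.
Vis-viva: v² = μ(2/r − 1/a) = 4.283×10¹³ × (1.486×10⁻⁷ − 9.479×10⁻⁸) = 2.304×10⁶ m²/s².
v = 1518 m/s = 1.518 km/s.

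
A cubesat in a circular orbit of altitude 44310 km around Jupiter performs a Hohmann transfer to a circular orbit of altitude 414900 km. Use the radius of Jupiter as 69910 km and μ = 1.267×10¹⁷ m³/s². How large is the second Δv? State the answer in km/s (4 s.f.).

Δv ≈ 6.183 km/s

r₁ = 69910 + 44310 = 114220 km = 1.1422×10⁸ m.
r₂ = 69910 + 414900 = 484810 km = 4.8481×10⁸ m.
Transfer ellipse a_t = (r₁ + r₂)/2 = 2.995×10⁸ m.
At r₁: circular v_c1 = √(μ/r₁) = 33310 m/s; transfer-perijove v_p = √[μ(2/r₁ − 1/a_t)] = 42370 m/s.
At r₂: circular v_c2 = √(μ/r₂) = 16170 m/s; transfer-apojove v_a = √[μ(2/r₂ − 1/a_t)] = 9983 m/s.
Δv₂ = v_c2 − v_a = 6183 m/s.
= 6.183 km/s.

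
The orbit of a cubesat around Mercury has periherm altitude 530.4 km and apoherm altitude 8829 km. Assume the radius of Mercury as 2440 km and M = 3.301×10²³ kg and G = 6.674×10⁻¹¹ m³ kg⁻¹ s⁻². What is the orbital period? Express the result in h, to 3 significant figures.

μ = GM = 6.674×10⁻¹¹ × 3.301×10²³ = 2.203×10¹³ m³/s².
r_p = 2440 + 530.4 = 2970.4 km = 2.9704×10⁶ m.
r_a = 2440 + 8829 = 11269 km = 1.1269×10⁷ m.
Semi-major axis a = (r_p + r_a)/2 = (2970.4 + 11269)/2 = 7119.7 km = 7.120×10⁶ m.
By Kepler's third law T = 2π√(a³/μ) = 2π × 4.047×10³ = 2.543×10⁴ s.
= 7.064 h.

T ≈ 7.06 h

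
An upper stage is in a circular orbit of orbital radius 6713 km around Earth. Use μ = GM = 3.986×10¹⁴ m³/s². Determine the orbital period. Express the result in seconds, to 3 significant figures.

T ≈ 5470 seconds

r = 6713 km = 6.713×10⁶ m.
Kepler's third law: T = 2π√(r³/μ) = 2π√((6.713×10⁶)³ / 3.986×10¹⁴).
r³/μ = 7.589×10⁵ s², so T = 2π × 8.712×10² = 5.474×10³ s.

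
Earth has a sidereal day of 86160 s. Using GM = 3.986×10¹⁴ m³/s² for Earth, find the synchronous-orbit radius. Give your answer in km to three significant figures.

A synchronous orbit has period T, so by Kepler's third law a = (μT²/4π²)^(1/3).
μT²/4π² = 3.986×10¹⁴ × (8.616×10⁴)² / 39.48 = 7.495×10²² m³.
a = 4.216×10⁷ m = 42163 km.

r_sync ≈ 42200 km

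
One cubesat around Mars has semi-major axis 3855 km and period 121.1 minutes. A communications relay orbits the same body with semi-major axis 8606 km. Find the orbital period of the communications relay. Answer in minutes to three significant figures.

T₂ ≈ 404 minutes

Kepler's third law: T² ∝ a³, so T₂ = T₁ (a₂/a₁)^(3/2).
a₂/a₁ = 2.232, (a₂/a₁)^(3/2) = 3.336.
T₂ = 121.1 × 3.336 = 403.9 minutes.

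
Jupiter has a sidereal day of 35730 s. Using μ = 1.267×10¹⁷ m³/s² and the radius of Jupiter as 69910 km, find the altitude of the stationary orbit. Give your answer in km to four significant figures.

h_sync ≈ 90110 km

A synchronous orbit has period T, so by Kepler's third law a = (μT²/4π²)^(1/3).
μT²/4π² = 1.267×10¹⁷ × (3.573×10⁴)² / 39.48 = 4.097×10²⁴ m³.
a = 1.600×10⁸ m = 1.6002×10⁵ km.
Altitude h = a − R = 1.6002×10⁵ − 69910 = 90105 km.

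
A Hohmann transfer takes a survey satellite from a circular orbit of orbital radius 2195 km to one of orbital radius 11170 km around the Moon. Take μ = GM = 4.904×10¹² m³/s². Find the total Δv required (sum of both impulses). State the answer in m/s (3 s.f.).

Δv_total ≈ 721 m/s

r₁ = 2195 km = 2.195×10⁶ m.
r₂ = 11170 km = 1.117×10⁷ m.
Transfer ellipse a_t = (r₁ + r₂)/2 = 6.682×10⁶ m.
At r₁: circular v_c1 = √(μ/r₁) = 1495 m/s; transfer-perilune v_p = √[μ(2/r₁ − 1/a_t)] = 1932 m/s.
Δv₁ = v_p − v_c1 = 437.8 m/s.
At r₂: circular v_c2 = √(μ/r₂) = 662.6 m/s; transfer-apolune v_a = √[μ(2/r₂ − 1/a_t)] = 379.7 m/s.
Δv₂ = v_c2 − v_a = 282.8 m/s.
Total Δv = Δv₁ + Δv₂ = 720.6 m/s.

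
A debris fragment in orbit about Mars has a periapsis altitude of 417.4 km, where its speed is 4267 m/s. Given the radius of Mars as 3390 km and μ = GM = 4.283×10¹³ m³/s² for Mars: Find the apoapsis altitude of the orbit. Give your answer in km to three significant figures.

r_p = 3390 + 417.4 = 3807.4 km = 3.807×10⁶ m.
Specific energy ε = v²/2 − μ/r = -2.146×10⁶ J/kg, so a = −μ/(2ε) = 9.981×10⁶ m.
The apsides satisfy r_p + r_a = 2a, so the apoapsis radius is 2a − r_p = 1.616×10⁷ m = 16155 km.
Apoapsis altitude = 16155 − 3390 = 12765 km.

apoapsis altitude ≈ 12800 km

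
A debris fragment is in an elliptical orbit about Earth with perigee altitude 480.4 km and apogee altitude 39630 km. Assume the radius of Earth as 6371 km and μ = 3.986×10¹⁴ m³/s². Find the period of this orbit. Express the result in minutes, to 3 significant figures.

T ≈ 713 minutes

r_p = 6371 + 480.4 = 6851.4 km = 6.8514×10⁶ m.
r_a = 6371 + 39630 = 46001 km = 4.6001×10⁷ m.
Semi-major axis a = (r_p + r_a)/2 = (6851.4 + 46001)/2 = 26426 km = 2.643×10⁷ m.
By Kepler's third law T = 2π√(a³/μ) = 2π × 6.804×10³ = 4.275×10⁴ s.
= 712.5 minutes.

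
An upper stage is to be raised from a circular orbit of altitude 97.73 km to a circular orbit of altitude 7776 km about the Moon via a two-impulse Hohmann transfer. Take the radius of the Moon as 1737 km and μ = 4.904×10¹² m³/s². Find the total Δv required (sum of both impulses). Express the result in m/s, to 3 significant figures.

Δv_total ≈ 792 m/s

r₁ = 1737 + 97.73 = 1834.7 km = 1.8347×10⁶ m.
r₂ = 1737 + 7776 = 9513.0 km = 9.5130×10⁶ m.
Transfer ellipse a_t = (r₁ + r₂)/2 = 5.674×10⁶ m.
At r₁: circular v_c1 = √(μ/r₁) = 1635 m/s; transfer-perilune v_p = √[μ(2/r₁ − 1/a_t)] = 2117 m/s.
Δv₁ = v_p − v_c1 = 482.0 m/s.
At r₂: circular v_c2 = √(μ/r₂) = 718.0 m/s; transfer-apolune v_a = √[μ(2/r₂ − 1/a_t)] = 408.3 m/s.
Δv₂ = v_c2 − v_a = 309.7 m/s.
Total Δv = Δv₁ + Δv₂ = 791.7 m/s.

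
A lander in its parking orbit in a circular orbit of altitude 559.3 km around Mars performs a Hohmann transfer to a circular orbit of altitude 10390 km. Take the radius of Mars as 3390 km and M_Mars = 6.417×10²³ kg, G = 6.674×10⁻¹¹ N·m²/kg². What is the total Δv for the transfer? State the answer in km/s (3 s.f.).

Δv_total ≈ 1.40 km/s

μ = GM = 6.674×10⁻¹¹ × 6.417×10²³ = 4.283×10¹³ m³/s².
r₁ = 3390 + 559.3 = 3949.3 km = 3.9493×10⁶ m.
r₂ = 3390 + 10390 = 13780 km = 1.3780×10⁷ m.
Transfer ellipse a_t = (r₁ + r₂)/2 = 8.865×10⁶ m.
At r₁: circular v_c1 = √(μ/r₁) = 3293 m/s; transfer-periapsis v_p = √[μ(2/r₁ − 1/a_t)] = 4106 m/s.
Δv₁ = v_p − v_c1 = 812.7 m/s.
At r₂: circular v_c2 = √(μ/r₂) = 1763 m/s; transfer-apoapsis v_a = √[μ(2/r₂ − 1/a_t)] = 1177 m/s.
Δv₂ = v_c2 − v_a = 586.2 m/s.
Total Δv = Δv₁ + Δv₂ = 1399 m/s = 1.399 km/s.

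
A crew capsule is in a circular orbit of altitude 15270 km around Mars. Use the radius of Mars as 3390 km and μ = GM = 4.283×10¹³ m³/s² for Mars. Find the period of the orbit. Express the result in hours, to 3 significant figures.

T ≈ 21.5 hours

r = 3390 + 15270 = 18660 km = 1.8660×10⁷ m.
Kepler's third law: T = 2π√(r³/μ) = 2π√((1.866×10⁷)³ / 4.283×10¹³).
r³/μ = 1.517×10⁸ s², so T = 2π × 1.232×10⁴ = 7.739×10⁴ s.
Converting: 7.739×10⁴ s ÷ 3600 = 21.50 hours.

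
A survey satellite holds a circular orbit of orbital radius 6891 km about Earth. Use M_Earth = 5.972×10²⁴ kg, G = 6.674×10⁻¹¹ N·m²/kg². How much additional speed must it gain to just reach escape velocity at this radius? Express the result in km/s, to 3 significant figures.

μ = GM = 6.674×10⁻¹¹ × 5.972×10²⁴ = 3.986×10¹⁴ m³/s².
r = 6891 km = 6.891×10⁶ m.
Circular speed v_c = √(μ/r) = 7605 m/s.
Escape speed v_esc = √(2μ/r) = √2 × v_c = 10760 m/s.
Δv = v_esc − v_c = 3150 m/s = 3.150 km/s.

Δv ≈ 3.15 km/s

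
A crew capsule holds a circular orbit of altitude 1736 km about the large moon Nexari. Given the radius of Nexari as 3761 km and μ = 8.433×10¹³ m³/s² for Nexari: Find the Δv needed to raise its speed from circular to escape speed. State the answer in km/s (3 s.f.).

Δv ≈ 1.62 km/s

r = 3761 + 1736 = 5497.0 km = 5.4970×10⁶ m.
Circular speed v_c = √(μ/r) = 3917 m/s.
Escape speed v_esc = √(2μ/r) = √2 × v_c = 5539 m/s.
Δv = v_esc − v_c = 1622 m/s = 1.622 km/s.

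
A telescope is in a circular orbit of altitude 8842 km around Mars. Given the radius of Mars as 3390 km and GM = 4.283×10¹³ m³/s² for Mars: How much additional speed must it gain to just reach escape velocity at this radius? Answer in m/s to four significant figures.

Δv ≈ 775.1 m/s

r = 3390 + 8842 = 12232 km = 1.2232×10⁷ m.
Circular speed v_c = √(μ/r) = 1871 m/s.
Escape speed v_esc = √(2μ/r) = √2 × v_c = 2646 m/s.
Δv = v_esc − v_c = 775.1 m/s.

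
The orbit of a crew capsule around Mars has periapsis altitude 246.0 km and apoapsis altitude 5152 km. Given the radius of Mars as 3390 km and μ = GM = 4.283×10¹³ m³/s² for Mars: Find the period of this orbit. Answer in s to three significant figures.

T ≈ 14400 s

r_p = 3390 + 246.0 = 3636.0 km = 3.6360×10⁶ m.
r_a = 3390 + 5152 = 8542.0 km = 8.5420×10⁶ m.
Semi-major axis a = (r_p + r_a)/2 = (3636.0 + 8542.0)/2 = 6089.0 km = 6.089×10⁶ m.
By Kepler's third law T = 2π√(a³/μ) = 2π × 2.296×10³ = 1.443×10⁴ s.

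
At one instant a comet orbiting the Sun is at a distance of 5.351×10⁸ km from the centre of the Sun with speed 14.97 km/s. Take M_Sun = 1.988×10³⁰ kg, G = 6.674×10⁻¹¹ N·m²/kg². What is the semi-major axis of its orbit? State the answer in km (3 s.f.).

a ≈ 4.88×10⁸ km

μ = GM = 6.674×10⁻¹¹ × 1.988×10³⁰ = 1.327×10²⁰ m³/s².
r = 5.351×10¹¹ m.
Vis-viva rearranged: 1/a = 2/r − v²/μ = 3.738×10⁻¹² − 1.689×10⁻¹² = 2.049×10⁻¹² m⁻¹.
a = 4.881×10¹¹ m = 4.8814×10⁸ km.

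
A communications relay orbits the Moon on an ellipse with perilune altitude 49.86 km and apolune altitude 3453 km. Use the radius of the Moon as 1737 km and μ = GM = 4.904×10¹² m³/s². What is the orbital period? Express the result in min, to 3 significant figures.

T ≈ 308 min

r_p = 1737 + 49.86 = 1786.9 km = 1.7869×10⁶ m.
r_a = 1737 + 3453 = 5190.0 km = 5.1900×10⁶ m.
Semi-major axis a = (r_p + r_a)/2 = (1786.9 + 5190.0)/2 = 3488.4 km = 3.488×10⁶ m.
By Kepler's third law T = 2π√(a³/μ) = 2π × 2.942×10³ = 1.849×10⁴ s.
= 308.1 min.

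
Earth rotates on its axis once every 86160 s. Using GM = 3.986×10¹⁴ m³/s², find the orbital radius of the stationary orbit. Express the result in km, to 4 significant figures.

r_sync ≈ 42160 km

A synchronous orbit has period T, so by Kepler's third law a = (μT²/4π²)^(1/3).
μT²/4π² = 3.986×10¹⁴ × (8.616×10⁴)² / 39.48 = 7.495×10²² m³.
a = 4.216×10⁷ m = 42163 km.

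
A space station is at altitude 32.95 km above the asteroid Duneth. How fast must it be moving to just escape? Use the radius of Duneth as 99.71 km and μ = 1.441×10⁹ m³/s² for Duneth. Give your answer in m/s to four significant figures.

v_esc ≈ 147.4 m/s

r = 99.71 + 32.95 = 132.66 km = 1.3266×10⁵ m.
Escape speed v_esc = √(2μ/r) = √(2 × 1.441×10⁹ / 1.327×10⁵) = √(2.172×10⁴) = 147.4 m/s.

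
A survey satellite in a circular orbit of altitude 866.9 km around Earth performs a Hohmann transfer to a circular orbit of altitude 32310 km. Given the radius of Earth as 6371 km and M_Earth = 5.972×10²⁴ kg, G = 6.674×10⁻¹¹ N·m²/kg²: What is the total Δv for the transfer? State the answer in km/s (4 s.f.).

Δv_total ≈ 3.619 km/s

μ = GM = 6.674×10⁻¹¹ × 5.972×10²⁴ = 3.986×10¹⁴ m³/s².
r₁ = 6371 + 866.9 = 7237.9 km = 7.2379×10⁶ m.
r₂ = 6371 + 32310 = 38681 km = 3.8681×10⁷ m.
Transfer ellipse a_t = (r₁ + r₂)/2 = 2.296×10⁷ m.
At r₁: circular v_c1 = √(μ/r₁) = 7421 m/s; transfer-perigee v_p = √[μ(2/r₁ − 1/a_t)] = 9632 m/s.
Δv₁ = v_p − v_c1 = 2211 m/s.
At r₂: circular v_c2 = √(μ/r₂) = 3210 m/s; transfer-apogee v_a = √[μ(2/r₂ − 1/a_t)] = 1802 m/s.
Δv₂ = v_c2 − v_a = 1408 m/s.
Total Δv = Δv₁ + Δv₂ = 3619 m/s = 3.619 km/s.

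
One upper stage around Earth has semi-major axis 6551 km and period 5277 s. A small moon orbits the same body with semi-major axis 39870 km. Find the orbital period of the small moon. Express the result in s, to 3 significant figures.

Kepler's third law: T² ∝ a³, so T₂ = T₁ (a₂/a₁)^(3/2).
a₂/a₁ = 6.086, (a₂/a₁)^(3/2) = 15.01.
T₂ = 5277 × 15.01 = 79230 s.

T₂ ≈ 79200 s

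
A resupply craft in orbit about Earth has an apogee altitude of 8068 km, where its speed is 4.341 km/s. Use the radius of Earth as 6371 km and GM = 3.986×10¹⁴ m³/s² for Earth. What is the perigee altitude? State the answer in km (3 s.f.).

perigee altitude ≈ 1110 km

r_a = 6371 + 8068 = 14439 km = 1.444×10⁷ m.
Specific energy ε = v²/2 − μ/r = -1.818×10⁷ J/kg, so a = −μ/(2ε) = 1.096×10⁷ m.
The apsides satisfy r_p + r_a = 2a, so the perigee radius is 2a − r_a = 7.482×10⁶ m = 7481.8 km.
Perigee altitude = 7481.8 − 6371 = 1110.8 km.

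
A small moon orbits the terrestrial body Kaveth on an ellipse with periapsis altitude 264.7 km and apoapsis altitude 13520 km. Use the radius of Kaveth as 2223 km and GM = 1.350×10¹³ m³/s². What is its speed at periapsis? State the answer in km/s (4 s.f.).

v ≈ 3.061 km/s

r_p = 2223 + 264.7 = 2487.7 km = 2.4877×10⁶ m.
r_a = 2223 + 13520 = 15743 km = 1.5743×10⁷ m.
Semi-major axis a = (r_p + r_a)/2 = 9115.4 km = 9.115×10⁶ m.
Vis-viva: v² = μ(2/r − 1/a) = 1.350×10¹³ × (8.040×10⁻⁷ − 1.097×10⁻⁷) = 9.372×10⁶ m²/s².
v = 3061 m/s = 3.061 km/s.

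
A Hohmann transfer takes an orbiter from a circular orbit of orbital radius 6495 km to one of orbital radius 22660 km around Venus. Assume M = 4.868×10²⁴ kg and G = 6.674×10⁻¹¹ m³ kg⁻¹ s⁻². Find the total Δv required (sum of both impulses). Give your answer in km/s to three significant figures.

μ = GM = 6.674×10⁻¹¹ × 4.868×10²⁴ = 3.249×10¹⁴ m³/s².
r₁ = 6495 km = 6.495×10⁶ m.
r₂ = 22660 km = 2.266×10⁷ m.
Transfer ellipse a_t = (r₁ + r₂)/2 = 1.458×10⁷ m.
At r₁: circular v_c1 = √(μ/r₁) = 7073 m/s; transfer-periapsis v_p = √[μ(2/r₁ − 1/a_t)] = 8818 m/s.
Δv₁ = v_p − v_c1 = 1745 m/s.
At r₂: circular v_c2 = √(μ/r₂) = 3787 m/s; transfer-apoapsis v_a = √[μ(2/r₂ − 1/a_t)] = 2527 m/s.
Δv₂ = v_c2 − v_a = 1259 m/s.
Total Δv = Δv₁ + Δv₂ = 3004 m/s = 3.004 km/s.

Δv_total ≈ 3.00 km/s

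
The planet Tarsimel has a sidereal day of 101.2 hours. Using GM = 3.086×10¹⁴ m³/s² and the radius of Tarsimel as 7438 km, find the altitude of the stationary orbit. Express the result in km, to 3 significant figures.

T = 101.2 hours = 3.643×10⁵ s.
A synchronous orbit has period T, so by Kepler's third law a = (μT²/4π²)^(1/3).
μT²/4π² = 3.086×10¹⁴ × (3.643×10⁵)² / 39.48 = 1.038×10²⁴ m³.
a = 1.012×10⁸ m = 1.0124×10⁵ km.
Altitude h = a − R = 1.0124×10⁵ − 7438 = 93798 km.

h_sync ≈ 93800 km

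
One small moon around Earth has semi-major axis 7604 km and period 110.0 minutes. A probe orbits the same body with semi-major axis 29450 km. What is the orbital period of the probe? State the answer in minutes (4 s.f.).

T₂ ≈ 838.4 minutes

Kepler's third law: T² ∝ a³, so T₂ = T₁ (a₂/a₁)^(3/2).
a₂/a₁ = 3.873, (a₂/a₁)^(3/2) = 7.622.
T₂ = 110.0 × 7.622 = 838.4 minutes.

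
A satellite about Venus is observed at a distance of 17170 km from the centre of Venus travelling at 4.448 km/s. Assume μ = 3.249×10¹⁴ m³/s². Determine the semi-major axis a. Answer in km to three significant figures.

r = 1.717×10⁷ m.
Specific orbital energy ε = v²/2 − μ/r = (4448)²/2 − 3.249×10¹⁴/1.717×10⁷ = -9.030×10⁶ J/kg.
Since ε = −μ/(2a), a = −μ/(2ε) = 1.799×10⁷ m = 17990 km.

a ≈ 18000 km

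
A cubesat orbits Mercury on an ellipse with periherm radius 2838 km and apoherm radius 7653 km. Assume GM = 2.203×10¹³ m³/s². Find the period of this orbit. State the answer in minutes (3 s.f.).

T ≈ 268 minutes

Semi-major axis a = (r_p + r_a)/2 = (2838.0 + 7653.0)/2 = 5245.5 km = 5.246×10⁶ m.
By Kepler's third law T = 2π√(a³/μ) = 2π × 2.560×10³ = 1.608×10⁴ s.
= 268.0 minutes.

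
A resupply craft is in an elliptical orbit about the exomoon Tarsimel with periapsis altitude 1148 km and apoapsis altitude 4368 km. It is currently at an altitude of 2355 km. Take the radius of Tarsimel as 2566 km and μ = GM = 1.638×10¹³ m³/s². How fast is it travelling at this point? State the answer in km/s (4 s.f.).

v ≈ 1.892 km/s

r_p = 2566 + 1148 = 3714.0 km = 3.7140×10⁶ m.
r_a = 2566 + 4368 = 6934.0 km = 6.9340×10⁶ m.
r = 2566 + 2355 = 4921.0 km = 4.921×10⁶ m.
Semi-major axis a = (r_p + r_a)/2 = 5324.0 km = 5.324×10⁶ m.
Vis-viva: v² = μ(2/r − 1/a) = 1.638×10¹³ × (4.064×10⁻⁷ − 1.878×10⁻⁷) = 3.581×10⁶ m²/s².
v = 1892 m/s = 1.892 km/s.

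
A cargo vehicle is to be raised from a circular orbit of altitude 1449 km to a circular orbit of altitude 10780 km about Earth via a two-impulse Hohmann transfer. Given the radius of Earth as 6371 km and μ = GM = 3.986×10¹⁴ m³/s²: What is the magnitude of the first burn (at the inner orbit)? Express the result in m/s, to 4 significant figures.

Δv ≈ 1228 m/s

r₁ = 6371 + 1449 = 7820.0 km = 7.8200×10⁶ m.
r₂ = 6371 + 10780 = 17151 km = 1.7151×10⁷ m.
Transfer ellipse a_t = (r₁ + r₂)/2 = 1.249×10⁷ m.
At r₁: circular v_c1 = √(μ/r₁) = 7139 m/s; transfer-perigee v_p = √[μ(2/r₁ − 1/a_t)] = 8368 m/s.
Δv₁ = v_p − v_c1 = 1228 m/s.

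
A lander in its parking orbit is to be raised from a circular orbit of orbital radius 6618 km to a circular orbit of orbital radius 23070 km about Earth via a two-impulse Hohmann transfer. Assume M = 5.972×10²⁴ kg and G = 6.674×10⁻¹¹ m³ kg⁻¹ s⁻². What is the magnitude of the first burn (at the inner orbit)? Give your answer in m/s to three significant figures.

μ = GM = 6.674×10⁻¹¹ × 5.972×10²⁴ = 3.986×10¹⁴ m³/s².
r₁ = 6618 km = 6.618×10⁶ m.
r₂ = 23070 km = 2.307×10⁷ m.
Transfer ellipse a_t = (r₁ + r₂)/2 = 1.484×10⁷ m.
At r₁: circular v_c1 = √(μ/r₁) = 7760 m/s; transfer-perigee v_p = √[μ(2/r₁ − 1/a_t)] = 9675 m/s.
Δv₁ = v_p − v_c1 = 1914 m/s.

Δv ≈ 1910 m/s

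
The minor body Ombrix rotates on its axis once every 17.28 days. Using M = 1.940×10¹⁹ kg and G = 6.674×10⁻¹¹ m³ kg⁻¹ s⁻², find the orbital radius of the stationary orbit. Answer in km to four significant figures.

r_sync ≈ 4181 km

μ = GM = 6.674×10⁻¹¹ × 1.940×10¹⁹ = 1.295×10⁹ m³/s².
T = 17.28 days = 1.493×10⁶ s.
A synchronous orbit has period T, so by Kepler's third law a = (μT²/4π²)^(1/3).
μT²/4π² = 1.295×10⁹ × (1.493×10⁶)² / 39.48 = 7.310×10¹⁹ m³.
a = 4.181×10⁶ m = 4181.3 km.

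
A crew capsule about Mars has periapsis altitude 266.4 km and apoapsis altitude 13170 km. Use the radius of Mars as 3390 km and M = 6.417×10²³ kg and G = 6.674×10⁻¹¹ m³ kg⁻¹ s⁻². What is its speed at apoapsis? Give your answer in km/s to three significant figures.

v ≈ 0.967 km/s

μ = GM = 6.674×10⁻¹¹ × 6.417×10²³ = 4.283×10¹³ m³/s².
r_p = 3390 + 266.4 = 3656.4 km = 3.6564×10⁶ m.
r_a = 3390 + 13170 = 16560 km = 1.6560×10⁷ m.
Semi-major axis a = (r_p + r_a)/2 = 10108 km = 1.011×10⁷ m.
Vis-viva: v² = μ(2/r − 1/a) = 4.283×10¹³ × (1.208×10⁻⁷ − 9.893×10⁻⁸) = 9.355×10⁵ m²/s².
v = 967.2 m/s = 0.9672 km/s.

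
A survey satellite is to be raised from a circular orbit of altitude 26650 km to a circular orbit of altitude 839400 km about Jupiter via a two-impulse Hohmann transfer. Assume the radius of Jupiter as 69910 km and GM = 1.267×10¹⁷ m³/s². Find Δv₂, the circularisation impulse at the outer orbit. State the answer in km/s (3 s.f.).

Δv ≈ 6.63 km/s

r₁ = 69910 + 26650 = 96560 km = 9.6560×10⁷ m.
r₂ = 69910 + 839400 = 909310 km = 9.0931×10⁸ m.
Transfer ellipse a_t = (r₁ + r₂)/2 = 5.029×10⁸ m.
At r₁: circular v_c1 = √(μ/r₁) = 36220 m/s; transfer-perijove v_p = √[μ(2/r₁ − 1/a_t)] = 48710 m/s.
At r₂: circular v_c2 = √(μ/r₂) = 11800 m/s; transfer-apojove v_a = √[μ(2/r₂ − 1/a_t)] = 5172 m/s.
Δv₂ = v_c2 − v_a = 6632 m/s.
= 6.632 km/s.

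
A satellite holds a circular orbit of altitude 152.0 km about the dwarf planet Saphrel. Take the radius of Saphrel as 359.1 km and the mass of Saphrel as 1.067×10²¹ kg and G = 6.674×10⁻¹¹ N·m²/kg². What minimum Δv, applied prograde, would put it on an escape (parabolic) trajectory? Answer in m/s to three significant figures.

μ = GM = 6.674×10⁻¹¹ × 1.067×10²¹ = 7.121×10¹⁰ m³/s².
r = 359.1 + 152.0 = 511.10 km = 5.1110×10⁵ m.
Circular speed v_c = √(μ/r) = 373.3 m/s.
Escape speed v_esc = √(2μ/r) = √2 × v_c = 527.9 m/s.
Δv = v_esc − v_c = 154.6 m/s.

Δv ≈ 155 m/s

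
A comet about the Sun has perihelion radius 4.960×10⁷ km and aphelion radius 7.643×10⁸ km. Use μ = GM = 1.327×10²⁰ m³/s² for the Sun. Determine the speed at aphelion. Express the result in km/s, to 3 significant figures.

v ≈ 4.60 km/s

Semi-major axis a = (r_p + r_a)/2 = 4.0695×10⁸ km = 4.070×10¹¹ m.
Vis-viva: v² = μ(2/r − 1/a) = 1.327×10²⁰ × (2.617×10⁻¹² − 2.457×10⁻¹²) = 2.116×10⁷ m²/s².
v = 4600 m/s = 4.600 km/s.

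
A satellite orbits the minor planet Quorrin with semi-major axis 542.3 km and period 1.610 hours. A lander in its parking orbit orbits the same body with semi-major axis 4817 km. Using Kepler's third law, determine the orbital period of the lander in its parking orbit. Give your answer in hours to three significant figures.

Kepler's third law: T² ∝ a³, so T₂ = T₁ (a₂/a₁)^(3/2).
a₂/a₁ = 8.883, (a₂/a₁)^(3/2) = 26.47.
T₂ = 1.610 × 26.47 = 42.62 hours.

T₂ ≈ 42.6 hours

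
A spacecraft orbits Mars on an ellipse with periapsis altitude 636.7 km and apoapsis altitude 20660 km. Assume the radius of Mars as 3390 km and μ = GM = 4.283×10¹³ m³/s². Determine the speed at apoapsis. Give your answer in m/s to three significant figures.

v ≈ 715 m/s

r_p = 3390 + 636.7 = 4026.7 km = 4.0267×10⁶ m.
r_a = 3390 + 20660 = 24050 km = 2.4050×10⁷ m.
Semi-major axis a = (r_p + r_a)/2 = 14038 km = 1.404×10⁷ m.
Vis-viva: v² = μ(2/r − 1/a) = 4.283×10¹³ × (8.316×10⁻⁸ − 7.123×10⁻⁸) = 5.108×10⁵ m²/s².
v = 714.7 m/s.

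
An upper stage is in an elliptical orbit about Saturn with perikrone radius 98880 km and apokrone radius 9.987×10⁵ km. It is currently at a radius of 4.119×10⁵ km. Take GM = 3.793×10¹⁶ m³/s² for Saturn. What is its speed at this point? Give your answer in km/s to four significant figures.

Semi-major axis a = (r_p + r_a)/2 = 5.4879×10⁵ km = 5.488×10⁸ m.
Vis-viva: v² = μ(2/r − 1/a) = 3.793×10¹⁶ × (4.856×10⁻⁹ − 1.822×10⁻⁹) = 1.151×10⁸ m²/s².
v = 10730 m/s = 10.73 km/s.

v ≈ 10.73 km/s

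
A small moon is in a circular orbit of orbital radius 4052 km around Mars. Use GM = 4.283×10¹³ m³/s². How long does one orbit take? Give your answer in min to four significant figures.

r = 4052 km = 4.052×10⁶ m.
Kepler's third law: T = 2π√(r³/μ) = 2π√((4.052×10⁶)³ / 4.283×10¹³).
r³/μ = 1.553×10⁶ s², so T = 2π × 1.246×10³ = 7.831×10³ s.
Converting: 7.831×10³ s ÷ 60.00 = 130.5 min.

T ≈ 130.5 min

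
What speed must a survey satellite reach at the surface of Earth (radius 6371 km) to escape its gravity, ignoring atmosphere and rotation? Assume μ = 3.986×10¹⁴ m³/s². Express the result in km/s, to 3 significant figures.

r = R = 6.371×10⁶ m.
Escape speed v_esc = √(2μ/r) = √(2 × 3.986×10¹⁴ / 6.371×10⁶) = √(1.251×10⁸) = 11190 m/s.
= 11.19 km/s.

v_esc ≈ 11.2 km/s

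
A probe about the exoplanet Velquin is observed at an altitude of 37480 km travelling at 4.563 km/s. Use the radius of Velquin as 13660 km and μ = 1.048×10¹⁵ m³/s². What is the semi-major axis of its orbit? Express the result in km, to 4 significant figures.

a ≈ 51970 km

r = 13660 + 37480 = 51140 km = 5.114×10⁷ m.
Vis-viva rearranged: 1/a = 2/r − v²/μ = 3.911×10⁻⁸ − 1.987×10⁻⁸ = 1.924×10⁻⁸ m⁻¹.
a = 5.197×10⁷ m = 51972 km.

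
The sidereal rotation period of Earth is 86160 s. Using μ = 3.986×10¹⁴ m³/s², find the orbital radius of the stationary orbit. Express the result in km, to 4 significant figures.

r_sync ≈ 42160 km

A synchronous orbit has period T, so by Kepler's third law a = (μT²/4π²)^(1/3).
μT²/4π² = 3.986×10¹⁴ × (8.616×10⁴)² / 39.48 = 7.495×10²² m³.
a = 4.216×10⁷ m = 42163 km.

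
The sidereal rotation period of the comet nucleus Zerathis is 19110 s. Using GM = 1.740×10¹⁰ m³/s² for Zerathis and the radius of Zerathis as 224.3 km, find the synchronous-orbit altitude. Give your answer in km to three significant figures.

A synchronous orbit has period T, so by Kepler's third law a = (μT²/4π²)^(1/3).
μT²/4π² = 1.740×10¹⁰ × (1.911×10⁴)² / 39.48 = 1.610×10¹⁷ m³.
a = 5.440×10⁵ m = 543.96 km.
Altitude h = a − R = 543.96 − 224.3 = 319.66 km.

h_sync ≈ 320 km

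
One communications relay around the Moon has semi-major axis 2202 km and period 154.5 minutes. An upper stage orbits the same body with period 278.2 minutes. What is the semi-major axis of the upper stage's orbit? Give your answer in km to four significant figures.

a₂ ≈ 3259 km

Kepler's third law: a³ ∝ T², so a₂ = a₁ (T₂/T₁)^(2/3).
T₂/T₁ = 1.801, (T₂/T₁)^(2/3) = 1.480.
a₂ = 2202 × 1.480 = 3259 km.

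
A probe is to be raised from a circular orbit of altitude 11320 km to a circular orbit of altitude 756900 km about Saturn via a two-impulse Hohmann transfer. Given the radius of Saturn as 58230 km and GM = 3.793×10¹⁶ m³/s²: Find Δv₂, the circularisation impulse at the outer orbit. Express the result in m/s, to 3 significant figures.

r₁ = 58230 + 11320 = 69550 km = 6.9550×10⁷ m.
r₂ = 58230 + 756900 = 815130 km = 8.1513×10⁸ m.
Transfer ellipse a_t = (r₁ + r₂)/2 = 4.423×10⁸ m.
At r₁: circular v_c1 = √(μ/r₁) = 23350 m/s; transfer-perikrone v_p = √[μ(2/r₁ − 1/a_t)] = 31700 m/s.
At r₂: circular v_c2 = √(μ/r₂) = 6821 m/s; transfer-apokrone v_a = √[μ(2/r₂ − 1/a_t)] = 2705 m/s.
Δv₂ = v_c2 − v_a = 4117 m/s.

Δv ≈ 4120 m/s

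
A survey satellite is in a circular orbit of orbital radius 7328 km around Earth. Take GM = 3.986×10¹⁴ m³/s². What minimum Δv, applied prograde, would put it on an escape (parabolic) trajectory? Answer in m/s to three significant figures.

r = 7328 km = 7.328×10⁶ m.
Circular speed v_c = √(μ/r) = 7375 m/s.
Escape speed v_esc = √(2μ/r) = √2 × v_c = 10430 m/s.
Δv = v_esc − v_c = 3055 m/s.

Δv ≈ 3050 m/s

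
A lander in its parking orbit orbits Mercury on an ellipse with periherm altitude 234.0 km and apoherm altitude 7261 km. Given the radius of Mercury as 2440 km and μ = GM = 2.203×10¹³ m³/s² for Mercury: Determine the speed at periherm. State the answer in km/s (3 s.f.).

r_p = 2440 + 234.0 = 2674.0 km = 2.6740×10⁶ m.
r_a = 2440 + 7261 = 9701.0 km = 9.7010×10⁶ m.
Semi-major axis a = (r_p + r_a)/2 = 6187.5 km = 6.188×10⁶ m.
Vis-viva: v² = μ(2/r − 1/a) = 2.203×10¹³ × (7.479×10⁻⁷ − 1.616×10⁻⁷) = 1.292×10⁷ m²/s².
v = 3594 m/s = 3.594 km/s.

v ≈ 3.59 km/s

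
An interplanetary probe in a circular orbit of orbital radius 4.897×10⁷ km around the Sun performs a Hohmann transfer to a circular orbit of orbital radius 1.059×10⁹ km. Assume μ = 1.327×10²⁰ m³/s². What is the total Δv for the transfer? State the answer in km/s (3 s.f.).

r₁ = 4.897×10⁷ km = 4.897×10¹⁰ m.
r₂ = 1.059×10⁹ km = 1.059×10¹² m.
Transfer ellipse a_t = (r₁ + r₂)/2 = 5.540×10¹¹ m.
At r₁: circular v_c1 = √(μ/r₁) = 52060 m/s; transfer-perihelion v_p = √[μ(2/r₁ − 1/a_t)] = 71970 m/s.
Δv₁ = v_p − v_c1 = 19920 m/s.
At r₂: circular v_c2 = √(μ/r₂) = 11190 m/s; transfer-aphelion v_a = √[μ(2/r₂ − 1/a_t)] = 3328 m/s.
Δv₂ = v_c2 − v_a = 7866 m/s.
Total Δv = Δv₁ + Δv₂ = 27780 m/s = 27.78 km/s.

Δv_total ≈ 27.8 km/s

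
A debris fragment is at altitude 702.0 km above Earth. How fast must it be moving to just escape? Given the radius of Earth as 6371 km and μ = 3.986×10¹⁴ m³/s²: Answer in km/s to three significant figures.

r = 6371 + 702.0 = 7073.0 km = 7.0730×10⁶ m.
Escape speed v_esc = √(2μ/r) = √(2 × 3.986×10¹⁴ / 7.073×10⁶) = √(1.127×10⁸) = 10620 m/s.
= 10.62 km/s.

v_esc ≈ 10.6 km/s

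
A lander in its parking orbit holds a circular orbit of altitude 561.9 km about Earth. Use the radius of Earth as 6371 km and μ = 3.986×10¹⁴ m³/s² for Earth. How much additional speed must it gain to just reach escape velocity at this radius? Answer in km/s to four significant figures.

r = 6371 + 561.9 = 6932.9 km = 6.9329×10⁶ m.
Circular speed v_c = √(μ/r) = 7582 m/s.
Escape speed v_esc = √(2μ/r) = √2 × v_c = 10720 m/s.
Δv = v_esc − v_c = 3141 m/s = 3.141 km/s.

Δv ≈ 3.141 km/s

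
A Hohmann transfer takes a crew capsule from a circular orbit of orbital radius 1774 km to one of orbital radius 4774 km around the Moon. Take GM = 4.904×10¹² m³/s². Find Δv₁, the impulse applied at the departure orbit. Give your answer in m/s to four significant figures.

r₁ = 1774 km = 1.774×10⁶ m.
r₂ = 4774 km = 4.774×10⁶ m.
Transfer ellipse a_t = (r₁ + r₂)/2 = 3.274×10⁶ m.
At r₁: circular v_c1 = √(μ/r₁) = 1663 m/s; transfer-perilune v_p = √[μ(2/r₁ − 1/a_t)] = 2008 m/s.
Δv₁ = v_p − v_c1 = 345.1 m/s.

Δv ≈ 345.1 m/s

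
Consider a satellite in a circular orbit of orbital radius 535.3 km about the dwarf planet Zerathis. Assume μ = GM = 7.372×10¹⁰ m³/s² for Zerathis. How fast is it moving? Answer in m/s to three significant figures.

v ≈ 371 m/s

r = 535.3 km = 5.353×10⁵ m.
For a circular orbit v = √(μ/r) = √(7.372×10¹⁰ / 5.353×10⁵) = √(1.377×10⁵) = 371.1 m/s.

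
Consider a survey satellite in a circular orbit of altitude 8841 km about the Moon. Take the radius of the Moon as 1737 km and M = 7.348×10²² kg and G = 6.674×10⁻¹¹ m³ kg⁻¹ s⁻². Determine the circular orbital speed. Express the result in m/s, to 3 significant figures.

μ = GM = 6.674×10⁻¹¹ × 7.348×10²² = 4.904×10¹² m³/s².
r = 1737 + 8841 = 10578 km = 1.0578×10⁷ m.
For a circular orbit v = √(μ/r) = √(4.904×10¹² / 1.058×10⁷) = √(4.636×10⁵) = 680.9 m/s.

v ≈ 681 m/s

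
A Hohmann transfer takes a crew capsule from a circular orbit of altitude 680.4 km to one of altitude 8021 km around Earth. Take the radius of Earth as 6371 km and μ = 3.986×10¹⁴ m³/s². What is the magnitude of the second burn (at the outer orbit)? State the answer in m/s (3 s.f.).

Δv ≈ 995 m/s

r₁ = 6371 + 680.4 = 7051.4 km = 7.0514×10⁶ m.
r₂ = 6371 + 8021 = 14392 km = 1.4392×10⁷ m.
Transfer ellipse a_t = (r₁ + r₂)/2 = 1.072×10⁷ m.
At r₁: circular v_c1 = √(μ/r₁) = 7518 m/s; transfer-perigee v_p = √[μ(2/r₁ − 1/a_t)] = 8711 m/s.
At r₂: circular v_c2 = √(μ/r₂) = 5263 m/s; transfer-apogee v_a = √[μ(2/r₂ − 1/a_t)] = 4268 m/s.
Δv₂ = v_c2 − v_a = 994.8 m/s.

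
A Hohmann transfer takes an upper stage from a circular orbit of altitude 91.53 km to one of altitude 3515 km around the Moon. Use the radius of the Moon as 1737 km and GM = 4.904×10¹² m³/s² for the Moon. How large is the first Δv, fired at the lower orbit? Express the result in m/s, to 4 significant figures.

Δv ≈ 357.0 m/s

r₁ = 1737 + 91.53 = 1828.5 km = 1.8285×10⁶ m.
r₂ = 1737 + 3515 = 5252.0 km = 5.2520×10⁶ m.
Transfer ellipse a_t = (r₁ + r₂)/2 = 3.540×10⁶ m.
At r₁: circular v_c1 = √(μ/r₁) = 1638 m/s; transfer-perilune v_p = √[μ(2/r₁ − 1/a_t)] = 1995 m/s.
Δv₁ = v_p − v_c1 = 357.0 m/s.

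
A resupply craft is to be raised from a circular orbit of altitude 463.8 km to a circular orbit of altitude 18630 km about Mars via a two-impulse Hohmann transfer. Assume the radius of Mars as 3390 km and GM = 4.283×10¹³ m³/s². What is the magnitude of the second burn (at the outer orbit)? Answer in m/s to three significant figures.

Δv ≈ 633 m/s

r₁ = 3390 + 463.8 = 3853.8 km = 3.8538×10⁶ m.
r₂ = 3390 + 18630 = 22020 km = 2.2020×10⁷ m.
Transfer ellipse a_t = (r₁ + r₂)/2 = 1.294×10⁷ m.
At r₁: circular v_c1 = √(μ/r₁) = 3334 m/s; transfer-periapsis v_p = √[μ(2/r₁ − 1/a_t)] = 4349 m/s.
At r₂: circular v_c2 = √(μ/r₂) = 1395 m/s; transfer-apoapsis v_a = √[μ(2/r₂ − 1/a_t)] = 761.2 m/s.
Δv₂ = v_c2 − v_a = 633.5 m/s.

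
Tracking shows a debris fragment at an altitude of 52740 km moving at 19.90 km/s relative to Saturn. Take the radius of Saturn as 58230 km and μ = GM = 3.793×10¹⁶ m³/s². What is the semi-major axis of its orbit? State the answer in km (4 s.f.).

r = 58230 + 52740 = 1.1097×10⁵ km = 1.110×10⁸ m.
Vis-viva rearranged: 1/a = 2/r − v²/μ = 1.802×10⁻⁸ − 1.044×10⁻⁸ = 7.582×10⁻⁹ m⁻¹.
a = 1.319×10⁸ m = 1.3189×10⁵ km.

a ≈ 1.319×10⁵ km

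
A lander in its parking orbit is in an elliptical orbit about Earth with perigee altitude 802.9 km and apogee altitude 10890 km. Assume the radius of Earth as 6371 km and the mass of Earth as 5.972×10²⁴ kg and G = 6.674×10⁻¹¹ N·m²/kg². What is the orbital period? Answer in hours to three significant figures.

μ = GM = 6.674×10⁻¹¹ × 5.972×10²⁴ = 3.986×10¹⁴ m³/s².
r_p = 6371 + 802.9 = 7173.9 km = 7.1739×10⁶ m.
r_a = 6371 + 10890 = 17261 km = 1.7261×10⁷ m.
Semi-major axis a = (r_p + r_a)/2 = (7173.9 + 17261)/2 = 12217 km = 1.222×10⁷ m.
By Kepler's third law T = 2π√(a³/μ) = 2π × 2.139×10³ = 1.344×10⁴ s.
= 3.733 hours.

T ≈ 3.73 hours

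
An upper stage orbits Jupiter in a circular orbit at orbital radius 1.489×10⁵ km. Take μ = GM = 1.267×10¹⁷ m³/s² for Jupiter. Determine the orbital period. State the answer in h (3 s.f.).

T ≈ 8.91 h

r = 1.489×10⁵ km = 1.489×10⁸ m.
Kepler's third law: T = 2π√(r³/μ) = 2π√((1.489×10⁸)³ / 1.267×10¹⁷).
r³/μ = 2.606×10⁷ s², so T = 2π × 5.105×10³ = 3.207×10⁴ s.
Converting: 3.207×10⁴ s ÷ 3600 = 8.909 h.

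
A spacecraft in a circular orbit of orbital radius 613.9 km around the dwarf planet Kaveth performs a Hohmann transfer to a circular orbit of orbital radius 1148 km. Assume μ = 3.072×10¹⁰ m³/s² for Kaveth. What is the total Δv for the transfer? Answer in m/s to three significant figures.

r₁ = 613.9 km = 6.139×10⁵ m.
r₂ = 1148 km = 1.148×10⁶ m.
Transfer ellipse a_t = (r₁ + r₂)/2 = 8.810×10⁵ m.
At r₁: circular v_c1 = √(μ/r₁) = 223.7 m/s; transfer-periapsis v_p = √[μ(2/r₁ − 1/a_t)] = 255.4 m/s.
Δv₁ = v_p − v_c1 = 31.66 m/s.
At r₂: circular v_c2 = √(μ/r₂) = 163.6 m/s; transfer-apoapsis v_a = √[μ(2/r₂ − 1/a_t)] = 136.6 m/s.
Δv₂ = v_c2 − v_a = 27.03 m/s.
Total Δv = Δv₁ + Δv₂ = 58.69 m/s.

Δv_total ≈ 58.7 m/s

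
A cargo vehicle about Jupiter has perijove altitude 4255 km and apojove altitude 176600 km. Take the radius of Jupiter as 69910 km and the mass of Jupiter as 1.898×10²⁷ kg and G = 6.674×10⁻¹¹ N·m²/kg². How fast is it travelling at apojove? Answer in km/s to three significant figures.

μ = GM = 6.674×10⁻¹¹ × 1.898×10²⁷ = 1.267×10¹⁷ m³/s².
r_p = 69910 + 4255 = 74165 km = 7.4165×10⁷ m.
r_a = 69910 + 176600 = 246510 km = 2.4651×10⁸ m.
Semi-major axis a = (r_p + r_a)/2 = 1.6034×10⁵ km = 1.603×10⁸ m.
Vis-viva: v² = μ(2/r − 1/a) = 1.267×10¹⁷ × (8.113×10⁻⁹ − 6.237×10⁻⁹) = 2.377×10⁸ m²/s².
v = 15420 m/s = 15.42 km/s.

v ≈ 15.4 km/s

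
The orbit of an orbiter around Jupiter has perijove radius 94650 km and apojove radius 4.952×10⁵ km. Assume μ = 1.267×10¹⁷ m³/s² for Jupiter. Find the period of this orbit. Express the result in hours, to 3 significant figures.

T ≈ 24.8 hours

Semi-major axis a = (r_p + r_a)/2 = (94650 + 4.9520×10⁵)/2 = 2.9492×10⁵ km = 2.949×10⁸ m.
By Kepler's third law T = 2π√(a³/μ) = 2π × 1.423×10⁴ = 8.940×10⁴ s.
= 24.83 hours.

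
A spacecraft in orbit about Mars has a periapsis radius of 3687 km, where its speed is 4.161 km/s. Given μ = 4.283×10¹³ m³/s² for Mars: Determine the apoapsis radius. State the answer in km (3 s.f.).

apoapsis radius ≈ 10800 km

r_p = 3.687×10⁶ m.
Specific energy ε = v²/2 − μ/r = -2.960×10⁶ J/kg, so a = −μ/(2ε) = 7.236×10⁶ m.
The apsides satisfy r_p + r_a = 2a, so the apoapsis radius is 2a − r_p = 1.078×10⁷ m = 10785 km.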